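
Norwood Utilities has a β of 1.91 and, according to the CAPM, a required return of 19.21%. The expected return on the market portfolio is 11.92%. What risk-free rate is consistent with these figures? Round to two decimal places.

3.91%

E(R) = R_f + β(E(R_m) − R_f) = R_f(1 − β) + β·E(R_m)
19.21% = R_f × (1 − 1.91) + 1.91 × 11.92%
19.21% = R_f × -0.91 + 22.7672%
R_f = (19.21% − 22.7672%) / -0.91 = 3.91%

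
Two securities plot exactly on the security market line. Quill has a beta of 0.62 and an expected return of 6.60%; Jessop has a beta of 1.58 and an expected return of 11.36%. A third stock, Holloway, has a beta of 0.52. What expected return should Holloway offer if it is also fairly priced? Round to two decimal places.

MRP (SML slope) = (11.36% − 6.60%) / (1.58 − 0.62) = 4.76% / 0.96 = 4.9583%
R_f (intercept) = 6.60% − 0.62 × 4.9583% = 3.5259%
E(R_Holloway) = R_f + β × MRP = 3.5259% + 0.52 × 4.9583% = 6.10%

6.10%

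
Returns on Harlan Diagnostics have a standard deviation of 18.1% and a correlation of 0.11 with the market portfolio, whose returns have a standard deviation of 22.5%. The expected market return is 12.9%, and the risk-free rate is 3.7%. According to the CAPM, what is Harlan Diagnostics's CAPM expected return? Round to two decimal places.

4.51%

β = ρ × σ_i / σ_m = 0.11 × 18.1% / 22.5% = 0.0885
MRP = 12.9% − 3.7% = 9.20%
E(R) = 3.7% + 0.0885 × 9.2% = 4.51%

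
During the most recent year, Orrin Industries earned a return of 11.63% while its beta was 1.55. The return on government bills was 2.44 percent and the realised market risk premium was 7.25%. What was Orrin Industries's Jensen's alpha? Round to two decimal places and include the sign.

CAPM benchmark = R_f + β(R_m − R_f) = 2.44% + 1.55 × 7.25% = 13.6775%
α = actual − benchmark = 11.63% − 13.6775% = -2.05%

-2.05%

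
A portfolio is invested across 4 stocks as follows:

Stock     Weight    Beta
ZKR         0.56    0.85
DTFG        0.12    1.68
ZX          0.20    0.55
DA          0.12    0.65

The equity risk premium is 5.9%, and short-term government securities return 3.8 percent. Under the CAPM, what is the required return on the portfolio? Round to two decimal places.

8.91%

β_P = Σ w_i β_i = 0.56×0.85 + 0.12×1.68 + 0.20×0.55 + 0.12×0.65 = 0.8656
E(R_P) = R_f + β_P × MRP = 3.8% + 0.8656 × 5.9% = 8.91%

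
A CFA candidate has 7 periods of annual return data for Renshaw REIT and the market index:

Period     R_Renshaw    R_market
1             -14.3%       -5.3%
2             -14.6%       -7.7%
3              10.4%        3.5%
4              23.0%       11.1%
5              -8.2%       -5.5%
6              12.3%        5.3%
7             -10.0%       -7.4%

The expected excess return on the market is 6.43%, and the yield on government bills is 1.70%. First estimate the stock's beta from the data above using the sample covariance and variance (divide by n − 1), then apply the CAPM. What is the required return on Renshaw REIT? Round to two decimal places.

14.59%

Mean R_i = (-14.3 − 14.6 + 10.4 + 23.0 − 8.2 + 12.3 − 10.0) / 7 = -0.2000%
Mean R_m = (-5.3 − 7.7 + 3.5 + 11.1 − 5.5 + 5.3 − 7.4) / 7 = -0.8571%
Σ(R_i − R̄_i)(R_m − R̄_m) = 663.0000  ⇒  Cov = 663.0000 / 6 = 110.5000
Σ(R_m − R̄_m)² = 330.7971  ⇒  Var(R_m) = 330.7971 / 6 = 55.1329
β = Cov / Var(R_m) = 110.5000 / 55.1329 = 2.0042
E(R) = R_f + β × MRP = 1.70% + 2.0042 × 6.43% = 14.59%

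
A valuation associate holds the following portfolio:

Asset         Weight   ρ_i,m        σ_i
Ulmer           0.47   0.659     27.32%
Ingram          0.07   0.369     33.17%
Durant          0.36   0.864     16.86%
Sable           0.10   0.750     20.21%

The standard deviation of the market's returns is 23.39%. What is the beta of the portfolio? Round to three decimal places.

β_Ulmer = 0.659 × 27.32% / 23.39% = 0.7697
β_Ingram = 0.369 × 33.17% / 23.39% = 0.5233
β_Durant = 0.864 × 16.86% / 23.39% = 0.6228
β_Sable = 0.750 × 20.21% / 23.39% = 0.6480
β_P = Σ w_i β_i = 0.47×0.7697 + 0.07×0.5233 + 0.36×0.6228 + 0.10×0.6480 = 0.6874

0.687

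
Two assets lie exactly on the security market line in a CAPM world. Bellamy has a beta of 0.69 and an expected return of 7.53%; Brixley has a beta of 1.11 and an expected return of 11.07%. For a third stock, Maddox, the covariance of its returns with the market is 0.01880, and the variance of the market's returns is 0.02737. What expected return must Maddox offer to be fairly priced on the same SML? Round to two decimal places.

7.50%

MRP = (11.07% − 7.53%) / (1.11 − 0.69) = 8.4286%
R_f = 7.53% − 0.69 × 8.4286% = 1.7143%
β_Maddox = Cov / Var(R_m) = 0.01880 / 0.02737 = 0.6869
E(R_Maddox) = R_f + β × MRP = 1.7143% + 0.6869 × 8.4286% = 7.50%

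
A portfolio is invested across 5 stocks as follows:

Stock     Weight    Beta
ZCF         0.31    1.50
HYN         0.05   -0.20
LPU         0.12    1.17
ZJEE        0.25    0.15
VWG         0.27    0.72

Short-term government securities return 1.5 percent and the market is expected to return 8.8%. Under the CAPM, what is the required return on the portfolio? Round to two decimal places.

β_P = Σ w_i β_i = 0.31×1.50 + 0.05×-0.20 + 0.12×1.17 + 0.25×0.15 + 0.27×0.72 = 0.8273
MRP = 8.8% − 1.5% = 7.30%
E(R_P) = R_f + β_P × MRP = 1.5% + 0.8273 × 7.3% = 7.54%

7.54%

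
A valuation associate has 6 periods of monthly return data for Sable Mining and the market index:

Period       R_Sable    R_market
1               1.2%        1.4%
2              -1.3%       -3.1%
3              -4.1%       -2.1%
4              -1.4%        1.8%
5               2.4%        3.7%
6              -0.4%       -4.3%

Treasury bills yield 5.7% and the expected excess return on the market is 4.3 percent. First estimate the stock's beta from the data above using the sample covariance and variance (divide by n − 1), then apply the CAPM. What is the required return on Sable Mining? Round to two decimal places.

Mean R_i = (1.2 − 1.3 − 4.1 − 1.4 + 2.4 − 0.4) / 6 = -0.6000%
Mean R_m = (1.4 − 3.1 − 2.1 + 1.8 + 3.7 − 4.3) / 6 = -0.4333%
Σ(R_i − R̄_i)(R_m − R̄_m) = 20.8400  ⇒  Cov = 20.8400 / 5 = 4.1680
Σ(R_m − R̄_m)² = 50.2733  ⇒  Var(R_m) = 50.2733 / 5 = 10.0547
β = Cov / Var(R_m) = 4.1680 / 10.0547 = 0.4145
E(R) = R_f + β × MRP = 5.7% + 0.4145 × 4.3% = 7.48%

7.48%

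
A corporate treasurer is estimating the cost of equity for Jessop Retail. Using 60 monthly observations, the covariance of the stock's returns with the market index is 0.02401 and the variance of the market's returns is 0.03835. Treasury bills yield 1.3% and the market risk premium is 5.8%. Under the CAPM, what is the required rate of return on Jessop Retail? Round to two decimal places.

β = Cov(R_i, R_m) / Var(R_m) = 0.02401 / 0.03835 = 0.6261
E(R) = R_f + β × MRP = 1.3% + 0.6261 × 5.8% = 4.93%

4.93%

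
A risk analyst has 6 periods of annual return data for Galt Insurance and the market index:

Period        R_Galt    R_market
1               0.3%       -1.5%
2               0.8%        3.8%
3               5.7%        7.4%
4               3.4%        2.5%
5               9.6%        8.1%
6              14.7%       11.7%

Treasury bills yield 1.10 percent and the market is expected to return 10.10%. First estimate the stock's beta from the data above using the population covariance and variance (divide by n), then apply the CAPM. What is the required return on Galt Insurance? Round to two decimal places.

10.88%

Mean R_i = (0.3 + 0.8 + 5.7 + 3.4 + 9.6 + 14.7) / 6 = 5.7500%
Mean R_m = (-1.5 + 3.8 + 7.4 + 2.5 + 8.1 + 11.7) / 6 = 5.3333%
Σ(R_i − R̄_i)(R_m − R̄_m) = 119.0200  ⇒  Cov = 119.0200 / 6 = 19.8367
Σ(R_m − R̄_m)² = 109.5333  ⇒  Var(R_m) = 109.5333 / 6 = 18.2556
β = Cov / Var(R_m) = 19.8367 / 18.2556 = 1.0866
MRP = 10.10% − 1.10% = 9.00%
E(R) = R_f + β × MRP = 1.10% + 1.0866 × 9.00% = 10.88%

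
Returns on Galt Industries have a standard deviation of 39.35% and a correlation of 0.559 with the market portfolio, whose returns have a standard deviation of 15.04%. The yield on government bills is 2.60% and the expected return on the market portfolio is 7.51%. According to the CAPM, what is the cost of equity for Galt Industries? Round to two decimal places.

β = ρ × σ_i / σ_m = 0.559 × 39.35% / 15.04% = 1.4625
MRP = 7.51% − 2.60% = 4.91%
E(R) = 2.60% + 1.4625 × 4.91% = 9.78%

9.78%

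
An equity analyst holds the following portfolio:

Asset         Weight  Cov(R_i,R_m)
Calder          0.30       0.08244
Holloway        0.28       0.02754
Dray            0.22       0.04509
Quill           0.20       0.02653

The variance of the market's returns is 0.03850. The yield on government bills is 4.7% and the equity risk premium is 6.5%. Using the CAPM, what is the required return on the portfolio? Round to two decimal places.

12.75%

β_Calder = 0.08244 / 0.03850 = 2.1413
β_Holloway = 0.02754 / 0.03850 = 0.7153
β_Dray = 0.04509 / 0.03850 = 1.1712
β_Quill = 0.02653 / 0.03850 = 0.6891
β_P = Σ w_i β_i = 0.30×2.1413 + 0.28×0.7153 + 0.22×1.1712 + 0.20×0.6891 = 1.2382
E(R_P) = R_f + β_P × MRP = 4.7% + 1.2382 × 6.5% = 12.75%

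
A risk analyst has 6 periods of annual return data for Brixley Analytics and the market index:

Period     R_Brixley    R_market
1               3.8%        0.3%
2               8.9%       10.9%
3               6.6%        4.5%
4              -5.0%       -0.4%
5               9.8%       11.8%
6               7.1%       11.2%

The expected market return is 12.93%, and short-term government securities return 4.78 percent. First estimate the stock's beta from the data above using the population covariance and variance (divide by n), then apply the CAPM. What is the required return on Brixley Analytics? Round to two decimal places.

Mean R_i = (3.8 + 8.9 + 6.6 − 5.0 + 9.8 + 7.1) / 6 = 5.2000%
Mean R_m = (0.3 + 10.9 + 4.5 − 0.4 + 11.8 + 11.2) / 6 = 6.3833%
Σ(R_i − R̄_i)(R_m − R̄_m) = 125.8500  ⇒  Cov = 125.8500 / 6 = 20.9750
Σ(R_m − R̄_m)² = 159.5083  ⇒  Var(R_m) = 159.5083 / 6 = 26.5847
β = Cov / Var(R_m) = 20.9750 / 26.5847 = 0.7890
MRP = 12.93% − 4.78% = 8.15%
E(R) = R_f + β × MRP = 4.78% + 0.7890 × 8.15% = 11.21%

11.21%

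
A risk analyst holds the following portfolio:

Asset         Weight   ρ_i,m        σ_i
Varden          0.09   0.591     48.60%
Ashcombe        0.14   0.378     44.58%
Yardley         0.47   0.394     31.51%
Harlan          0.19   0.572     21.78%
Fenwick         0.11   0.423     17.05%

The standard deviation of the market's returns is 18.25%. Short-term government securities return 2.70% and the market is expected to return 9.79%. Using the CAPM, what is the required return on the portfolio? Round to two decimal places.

β_Varden = 0.591 × 48.60% / 18.25% = 1.5738
β_Ashcombe = 0.378 × 44.58% / 18.25% = 0.9234
β_Yardley = 0.394 × 31.51% / 18.25% = 0.6803
β_Harlan = 0.572 × 21.78% / 18.25% = 0.6826
β_Fenwick = 0.423 × 17.05% / 18.25% = 0.3952
β_P = Σ w_i β_i = 0.09×1.5738 + 0.14×0.9234 + 0.47×0.6803 + 0.19×0.6826 + 0.11×0.3952 = 0.7638
MRP = 9.79% − 2.70% = 7.09%
E(R_P) = R_f + β_P × MRP = 2.70% + 0.7638 × 7.09% = 8.12%

8.12%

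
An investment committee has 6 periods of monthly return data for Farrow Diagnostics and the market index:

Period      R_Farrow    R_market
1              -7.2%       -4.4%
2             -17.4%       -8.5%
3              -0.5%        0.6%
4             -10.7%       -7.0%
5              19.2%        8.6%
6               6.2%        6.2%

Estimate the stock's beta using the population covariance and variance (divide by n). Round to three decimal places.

Mean R_i = (-7.2 − 17.4 − 0.5 − 10.7 + 19.2 + 6.2) / 6 = -1.7333%
Mean R_m = (-4.4 − 8.5 + 0.6 − 7.0 + 8.6 + 6.2) / 6 = -0.7500%
Σ(R_i − R̄_i)(R_m − R̄_m) = 449.9400  ⇒  Cov = 449.9400 / 6 = 74.9900
Σ(R_m − R̄_m)² = 249.9950  ⇒  Var(R_m) = 249.9950 / 6 = 41.6658
β = Cov / Var(R_m) = 74.9900 / 41.6658 = 1.7998

1.800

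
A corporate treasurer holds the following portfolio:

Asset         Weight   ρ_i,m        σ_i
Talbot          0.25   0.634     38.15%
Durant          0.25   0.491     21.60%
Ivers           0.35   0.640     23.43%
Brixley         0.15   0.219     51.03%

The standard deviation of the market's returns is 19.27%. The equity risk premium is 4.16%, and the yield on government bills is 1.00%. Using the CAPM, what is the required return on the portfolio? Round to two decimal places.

β_Talbot = 0.634 × 38.15% / 19.27% = 1.2552
β_Durant = 0.491 × 21.60% / 19.27% = 0.5504
β_Ivers = 0.640 × 23.43% / 19.27% = 0.7782
β_Brixley = 0.219 × 51.03% / 19.27% = 0.5799
β_P = Σ w_i β_i = 0.25×1.2552 + 0.25×0.5504 + 0.35×0.7782 + 0.15×0.5799 = 0.8108
E(R_P) = R_f + β_P × MRP = 1.00% + 0.8108 × 4.16% = 4.37%

4.37%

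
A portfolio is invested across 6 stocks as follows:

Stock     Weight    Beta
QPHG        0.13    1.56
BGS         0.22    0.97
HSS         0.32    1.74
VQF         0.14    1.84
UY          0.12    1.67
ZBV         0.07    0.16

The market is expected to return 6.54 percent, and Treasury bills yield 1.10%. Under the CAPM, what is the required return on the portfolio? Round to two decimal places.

8.95%

β_P = Σ w_i β_i = 0.13×1.56 + 0.22×0.97 + 0.32×1.74 + 0.14×1.84 + 0.12×1.67 + 0.07×0.16 = 1.4422
MRP = 6.54% − 1.10% = 5.44%
E(R_P) = R_f + β_P × MRP = 1.10% + 1.4422 × 5.44% = 8.95%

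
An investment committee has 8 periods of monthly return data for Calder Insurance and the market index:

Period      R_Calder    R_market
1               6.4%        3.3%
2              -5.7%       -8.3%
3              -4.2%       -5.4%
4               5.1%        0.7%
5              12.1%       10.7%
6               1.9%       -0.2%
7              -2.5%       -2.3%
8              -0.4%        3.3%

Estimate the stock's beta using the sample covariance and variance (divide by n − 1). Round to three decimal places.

Mean R_i = (6.4 − 5.7 − 4.2 + 5.1 + 12.1 + 1.9 − 2.5 − 0.4) / 8 = 1.5875%
Mean R_m = (3.3 − 8.3 − 5.4 + 0.7 + 10.7 − 0.2 − 2.3 + 3.3) / 8 = 0.2250%
Σ(R_i − R̄_i)(R_m − R̄_m) = 225.3425  ⇒  Cov = 225.3425 / 7 = 32.1918
Σ(R_m − R̄_m)² = 239.7350  ⇒  Var(R_m) = 239.7350 / 7 = 34.2479
β = Cov / Var(R_m) = 32.1918 / 34.2479 = 0.9400

0.940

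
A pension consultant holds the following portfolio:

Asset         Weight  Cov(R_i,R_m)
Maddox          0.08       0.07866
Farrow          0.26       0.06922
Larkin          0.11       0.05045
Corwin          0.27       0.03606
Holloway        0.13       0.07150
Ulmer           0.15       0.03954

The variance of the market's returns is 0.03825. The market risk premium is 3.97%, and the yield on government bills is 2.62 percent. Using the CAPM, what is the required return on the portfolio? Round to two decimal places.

8.31%

β_Maddox = 0.07866 / 0.03825 = 2.0565
β_Farrow = 0.06922 / 0.03825 = 1.8097
β_Larkin = 0.05045 / 0.03825 = 1.3190
β_Corwin = 0.03606 / 0.03825 = 0.9427
β_Holloway = 0.07150 / 0.03825 = 1.8693
β_Ulmer = 0.03954 / 0.03825 = 1.0337
β_P = Σ w_i β_i = 0.08×2.0565 + 0.26×1.8097 + 0.11×1.3190 + 0.27×0.9427 + 0.13×1.8693 + 0.15×1.0337 = 1.4327
E(R_P) = R_f + β_P × MRP = 2.62% + 1.4327 × 3.97% = 8.31%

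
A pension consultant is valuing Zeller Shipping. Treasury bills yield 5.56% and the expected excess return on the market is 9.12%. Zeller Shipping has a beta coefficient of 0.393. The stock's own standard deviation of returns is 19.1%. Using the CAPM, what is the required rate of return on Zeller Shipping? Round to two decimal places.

9.14%

E(R) = R_f + β × MRP = 5.56% + 0.393 × 9.12% = 9.14%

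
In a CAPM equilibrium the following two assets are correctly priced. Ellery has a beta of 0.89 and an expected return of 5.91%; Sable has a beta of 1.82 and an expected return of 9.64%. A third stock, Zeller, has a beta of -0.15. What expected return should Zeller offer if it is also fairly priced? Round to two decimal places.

MRP (SML slope) = (9.64% − 5.91%) / (1.82 − 0.89) = 3.73% / 0.93 = 4.0108%
R_f (intercept) = 5.91% − 0.89 × 4.0108% = 2.3404%
E(R_Zeller) = R_f + β × MRP = 2.3404% + -0.15 × 4.0108% = 1.74%

1.74%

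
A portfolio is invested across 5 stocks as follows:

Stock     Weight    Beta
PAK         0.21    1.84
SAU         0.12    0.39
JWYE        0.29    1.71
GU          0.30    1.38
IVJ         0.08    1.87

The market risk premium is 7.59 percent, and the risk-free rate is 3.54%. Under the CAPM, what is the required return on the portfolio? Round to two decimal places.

14.87%

β_P = Σ w_i β_i = 0.21×1.84 + 0.12×0.39 + 0.29×1.71 + 0.30×1.38 + 0.08×1.87 = 1.4927
E(R_P) = R_f + β_P × MRP = 3.54% + 1.4927 × 7.59% = 14.87%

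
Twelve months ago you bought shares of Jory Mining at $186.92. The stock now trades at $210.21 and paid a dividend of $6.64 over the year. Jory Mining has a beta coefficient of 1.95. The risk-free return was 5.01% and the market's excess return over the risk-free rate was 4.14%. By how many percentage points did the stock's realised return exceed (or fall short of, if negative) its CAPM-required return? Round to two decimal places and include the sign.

Realised HPR = (P1 + D1 − P0) / P0 = (210.21 + 6.64 − 186.92) / 186.92 = 29.93 / 186.92 = 16.0122%
CAPM required = R_f + β·MRP = 5.01% + 1.95 × 4.14% = 13.0830%
α = realised − required = 16.0122% − 13.0830% = +2.93%

+2.93%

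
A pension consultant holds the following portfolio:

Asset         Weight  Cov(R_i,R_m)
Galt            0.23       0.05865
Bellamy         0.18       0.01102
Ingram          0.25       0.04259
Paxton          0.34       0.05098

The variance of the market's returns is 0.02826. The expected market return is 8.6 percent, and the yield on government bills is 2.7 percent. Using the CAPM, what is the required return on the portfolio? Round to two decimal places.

β_Galt = 0.05865 / 0.02826 = 2.0754
β_Bellamy = 0.01102 / 0.02826 = 0.3900
β_Ingram = 0.04259 / 0.02826 = 1.5071
β_Paxton = 0.05098 / 0.02826 = 1.8040
β_P = Σ w_i β_i = 0.23×2.0754 + 0.18×0.3900 + 0.25×1.5071 + 0.34×1.8040 = 1.5377
MRP = 8.6% − 2.7% = 5.90%
E(R_P) = R_f + β_P × MRP = 2.7% + 1.5377 × 5.9% = 11.77%

11.77%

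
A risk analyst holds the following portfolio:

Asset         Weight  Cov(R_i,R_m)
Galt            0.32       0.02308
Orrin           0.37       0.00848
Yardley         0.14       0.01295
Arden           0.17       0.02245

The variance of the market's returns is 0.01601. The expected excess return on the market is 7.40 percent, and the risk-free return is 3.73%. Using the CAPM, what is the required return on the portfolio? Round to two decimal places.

β_Galt = 0.02308 / 0.01601 = 1.4416
β_Orrin = 0.00848 / 0.01601 = 0.5297
β_Yardley = 0.01295 / 0.01601 = 0.8089
β_Arden = 0.02245 / 0.01601 = 1.4022
β_P = Σ w_i β_i = 0.32×1.4416 + 0.37×0.5297 + 0.14×0.8089 + 0.17×1.4022 = 1.0089
E(R_P) = R_f + β_P × MRP = 3.73% + 1.0089 × 7.40% = 11.20%

11.20%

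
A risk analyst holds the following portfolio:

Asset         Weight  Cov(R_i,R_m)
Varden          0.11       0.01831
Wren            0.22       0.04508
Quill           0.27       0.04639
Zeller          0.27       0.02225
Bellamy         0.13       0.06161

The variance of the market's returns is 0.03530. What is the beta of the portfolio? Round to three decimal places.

1.090

β_Varden = 0.01831 / 0.03530 = 0.5187
β_Wren = 0.04508 / 0.03530 = 1.2771
β_Quill = 0.04639 / 0.03530 = 1.3142
β_Zeller = 0.02225 / 0.03530 = 0.6303
β_Bellamy = 0.06161 / 0.03530 = 1.7453
β_P = Σ w_i β_i = 0.11×0.5187 + 0.22×1.2771 + 0.27×1.3142 + 0.27×0.6303 + 0.13×1.7453 = 1.0899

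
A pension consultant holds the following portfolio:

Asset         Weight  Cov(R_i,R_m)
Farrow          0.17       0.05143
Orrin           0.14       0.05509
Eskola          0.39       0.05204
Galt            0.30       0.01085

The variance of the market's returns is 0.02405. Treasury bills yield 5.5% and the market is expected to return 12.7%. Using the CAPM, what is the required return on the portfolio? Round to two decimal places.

17.48%

β_Farrow = 0.05143 / 0.02405 = 2.1385
β_Orrin = 0.05509 / 0.02405 = 2.2906
β_Eskola = 0.05204 / 0.02405 = 2.1638
β_Galt = 0.01085 / 0.02405 = 0.4511
β_P = Σ w_i β_i = 0.17×2.1385 + 0.14×2.2906 + 0.39×2.1638 + 0.30×0.4511 = 1.6634
MRP = 12.7% − 5.5% = 7.20%
E(R_P) = R_f + β_P × MRP = 5.5% + 1.6634 × 7.2% = 17.48%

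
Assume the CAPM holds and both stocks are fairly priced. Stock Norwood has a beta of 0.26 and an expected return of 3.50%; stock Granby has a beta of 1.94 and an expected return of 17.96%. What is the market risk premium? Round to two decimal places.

Both satisfy E(R) = R_f + β·MRP, so the slope of the SML is
MRP = (17.96% − 3.50%) / (1.94 − 0.26) = 14.46% / 1.68 = 8.6071%

8.61%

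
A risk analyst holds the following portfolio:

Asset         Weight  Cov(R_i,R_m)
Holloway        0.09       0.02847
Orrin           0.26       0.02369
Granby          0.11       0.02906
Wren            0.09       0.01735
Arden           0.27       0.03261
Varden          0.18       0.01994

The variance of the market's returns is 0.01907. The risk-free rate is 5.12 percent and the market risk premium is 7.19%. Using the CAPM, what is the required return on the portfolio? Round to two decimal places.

14.88%

β_Holloway = 0.02847 / 0.01907 = 1.4929
β_Orrin = 0.02369 / 0.01907 = 1.2423
β_Granby = 0.02906 / 0.01907 = 1.5239
β_Wren = 0.01735 / 0.01907 = 0.9098
β_Arden = 0.03261 / 0.01907 = 1.7100
β_Varden = 0.01994 / 0.01907 = 1.0456
β_P = Σ w_i β_i = 0.09×1.4929 + 0.26×1.2423 + 0.11×1.5239 + 0.09×0.9098 + 0.27×1.7100 + 0.18×1.0456 = 1.3568
E(R_P) = R_f + β_P × MRP = 5.12% + 1.3568 × 7.19% = 14.88%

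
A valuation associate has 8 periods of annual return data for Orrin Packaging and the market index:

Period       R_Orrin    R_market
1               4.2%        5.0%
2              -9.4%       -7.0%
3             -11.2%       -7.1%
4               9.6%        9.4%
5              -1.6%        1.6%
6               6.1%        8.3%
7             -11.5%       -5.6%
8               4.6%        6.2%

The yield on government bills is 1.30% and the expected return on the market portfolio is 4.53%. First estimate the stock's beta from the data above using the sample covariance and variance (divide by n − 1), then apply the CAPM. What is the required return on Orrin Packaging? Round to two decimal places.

5.20%

Mean R_i = (4.2 − 9.4 − 11.2 + 9.6 − 1.6 + 6.1 − 11.5 + 4.6) / 8 = -1.1500%
Mean R_m = (5.0 − 7.0 − 7.1 + 9.4 + 1.6 + 8.3 − 5.6 + 6.2) / 8 = 1.3500%
Σ(R_i − R̄_i)(R_m − R̄_m) = 409.9700  ⇒  Cov = 409.9700 / 7 = 58.5671
Σ(R_m − R̄_m)² = 339.4400  ⇒  Var(R_m) = 339.4400 / 7 = 48.4914
β = Cov / Var(R_m) = 58.5671 / 48.4914 = 1.2078
MRP = 4.53% − 1.30% = 3.23%
E(R) = R_f + β × MRP = 1.30% + 1.2078 × 3.23% = 5.20%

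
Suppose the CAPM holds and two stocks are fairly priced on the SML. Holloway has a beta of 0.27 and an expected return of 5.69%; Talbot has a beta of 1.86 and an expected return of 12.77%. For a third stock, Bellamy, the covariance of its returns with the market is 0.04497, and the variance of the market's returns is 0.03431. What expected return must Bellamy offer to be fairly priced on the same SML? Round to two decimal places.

10.32%

MRP = (12.77% − 5.69%) / (1.86 − 0.27) = 4.4528%
R_f = 5.69% − 0.27 × 4.4528% = 4.4877%
β_Bellamy = Cov / Var(R_m) = 0.04497 / 0.03431 = 1.3107
E(R_Bellamy) = R_f + β × MRP = 4.4877% + 1.3107 × 4.4528% = 10.32%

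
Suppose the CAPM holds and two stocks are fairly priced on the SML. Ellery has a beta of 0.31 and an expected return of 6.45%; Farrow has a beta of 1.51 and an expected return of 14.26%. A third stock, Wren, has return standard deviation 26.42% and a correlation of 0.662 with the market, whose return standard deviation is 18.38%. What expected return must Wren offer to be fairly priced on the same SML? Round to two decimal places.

MRP = (14.26% − 6.45%) / (1.51 − 0.31) = 6.5083%
R_f = 6.45% − 0.31 × 6.5083% = 4.4324%
β_Wren = ρ·σ_i/σ_m = 0.662 × 26.42 / 18.38 = 0.9516
E(R_Wren) = R_f + β × MRP = 4.4324% + 0.9516 × 6.5083% = 10.63%

10.63%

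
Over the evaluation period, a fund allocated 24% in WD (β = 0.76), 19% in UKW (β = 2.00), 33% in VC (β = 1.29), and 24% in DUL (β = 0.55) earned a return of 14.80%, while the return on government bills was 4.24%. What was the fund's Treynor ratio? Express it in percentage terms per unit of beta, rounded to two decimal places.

β_P = 0.24×0.76 + 0.19×2.00 + 0.33×1.29 + 0.24×0.55 = 1.1201
Treynor = (R_P − R_f) / β_P = (14.80% − 4.24%) / 1.1201 = 10.56% / 1.1201 = 9.43%

9.43%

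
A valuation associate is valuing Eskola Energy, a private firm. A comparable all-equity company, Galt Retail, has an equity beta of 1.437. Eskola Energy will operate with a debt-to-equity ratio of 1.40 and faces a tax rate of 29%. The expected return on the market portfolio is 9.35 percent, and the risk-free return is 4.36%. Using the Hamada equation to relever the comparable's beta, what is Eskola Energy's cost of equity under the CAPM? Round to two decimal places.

β_L = β_U × [1 + (1 − t)(D/E)] = 1.437 × [1 + (1 − 0.29) × 1.40]
    = 1.437 × [1 + 0.71 × 1.40] = 1.437 × 1.9940 = 2.8654
MRP = 9.35% − 4.36% = 4.99%
E(R) = R_f + β_L × MRP = 4.36% + 2.8654 × 4.99% = 18.66%

18.66%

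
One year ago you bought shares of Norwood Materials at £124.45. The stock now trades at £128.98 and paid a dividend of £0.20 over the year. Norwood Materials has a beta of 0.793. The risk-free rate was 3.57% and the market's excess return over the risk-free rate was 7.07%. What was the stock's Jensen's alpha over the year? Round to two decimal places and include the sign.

-5.38%

Realised HPR = (P1 + D1 − P0) / P0 = (128.98 + 0.20 − 124.45) / 124.45 = 4.73 / 124.45 = 3.8007%
CAPM required = R_f + β·MRP = 3.57% + 0.793 × 7.07% = 9.17651%
α = realised − required = 3.8007% − 9.17651% = -5.38%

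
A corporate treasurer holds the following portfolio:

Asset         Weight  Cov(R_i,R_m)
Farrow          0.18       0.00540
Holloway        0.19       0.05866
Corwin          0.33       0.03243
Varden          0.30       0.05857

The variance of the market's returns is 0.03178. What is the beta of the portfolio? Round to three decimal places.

β_Farrow = 0.00540 / 0.03178 = 0.1699
β_Holloway = 0.05866 / 0.03178 = 1.8458
β_Corwin = 0.03243 / 0.03178 = 1.0205
β_Varden = 0.05857 / 0.03178 = 1.8430
β_P = Σ w_i β_i = 0.18×0.1699 + 0.19×1.8458 + 0.33×1.0205 + 0.30×1.8430 = 1.2709

1.271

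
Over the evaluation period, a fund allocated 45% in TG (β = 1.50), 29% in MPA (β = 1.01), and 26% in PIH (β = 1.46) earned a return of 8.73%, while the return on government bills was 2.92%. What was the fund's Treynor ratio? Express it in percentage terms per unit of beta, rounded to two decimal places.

β_P = 0.45×1.50 + 0.29×1.01 + 0.26×1.46 = 1.3475
Treynor = (R_P − R_f) / β_P = (8.73% − 2.92%) / 1.3475 = 5.81% / 1.3475 = 4.31%

4.31%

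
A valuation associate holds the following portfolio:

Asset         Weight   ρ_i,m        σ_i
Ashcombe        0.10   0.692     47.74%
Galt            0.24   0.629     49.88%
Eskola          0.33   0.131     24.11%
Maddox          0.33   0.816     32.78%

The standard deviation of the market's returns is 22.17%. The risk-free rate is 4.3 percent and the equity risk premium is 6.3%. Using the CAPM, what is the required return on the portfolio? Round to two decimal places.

β_Ashcombe = 0.692 × 47.74% / 22.17% = 1.4901
β_Galt = 0.629 × 49.88% / 22.17% = 1.4152
β_Eskola = 0.131 × 24.11% / 22.17% = 0.1425
β_Maddox = 0.816 × 32.78% / 22.17% = 1.2065
β_P = Σ w_i β_i = 0.10×1.4901 + 0.24×1.4152 + 0.33×0.1425 + 0.33×1.2065 = 0.9338
E(R_P) = R_f + β_P × MRP = 4.3% + 0.9338 × 6.3% = 10.18%

10.18%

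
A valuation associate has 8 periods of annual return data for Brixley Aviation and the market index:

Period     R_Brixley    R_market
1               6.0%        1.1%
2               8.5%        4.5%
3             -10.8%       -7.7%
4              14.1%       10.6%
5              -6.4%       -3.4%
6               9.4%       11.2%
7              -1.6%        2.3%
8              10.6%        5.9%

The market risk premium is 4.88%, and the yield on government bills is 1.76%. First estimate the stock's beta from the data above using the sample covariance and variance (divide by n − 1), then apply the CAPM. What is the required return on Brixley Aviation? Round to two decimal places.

7.91%

Mean R_i = (6.0 + 8.5 − 10.8 + 14.1 − 6.4 + 9.4 − 1.6 + 10.6) / 8 = 3.7250%
Mean R_m = (1.1 + 4.5 − 7.7 + 10.6 − 3.4 + 11.2 + 2.3 + 5.9) / 8 = 3.0625%
Σ(R_i − R̄_i)(R_m − R̄_m) = 372.1075  ⇒  Cov = 372.1075 / 7 = 53.1582
Σ(R_m − R̄_m)² = 295.1788  ⇒  Var(R_m) = 295.1788 / 7 = 42.1684
β = Cov / Var(R_m) = 53.1582 / 42.1684 = 1.2606
E(R) = R_f + β × MRP = 1.76% + 1.2606 × 4.88% = 7.91%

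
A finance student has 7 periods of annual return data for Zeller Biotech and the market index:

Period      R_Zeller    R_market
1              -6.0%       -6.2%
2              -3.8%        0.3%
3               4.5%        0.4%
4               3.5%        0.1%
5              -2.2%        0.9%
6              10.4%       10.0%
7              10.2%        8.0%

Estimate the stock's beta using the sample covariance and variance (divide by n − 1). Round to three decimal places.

Mean R_i = (-6.0 − 3.8 + 4.5 + 3.5 − 2.2 + 10.4 + 10.2) / 7 = 2.3714%
Mean R_m = (-6.2 + 0.3 + 0.4 + 0.1 + 0.9 + 10.0 + 8.0) / 7 = 1.9286%
Σ(R_i − R̄_i)(R_m − R̄_m) = 189.8157  ⇒  Cov = 189.8157 / 6 = 31.6360
Σ(R_m − R̄_m)² = 177.4743  ⇒  Var(R_m) = 177.4743 / 6 = 29.5791
β = Cov / Var(R_m) = 31.6360 / 29.5791 = 1.0695

1.070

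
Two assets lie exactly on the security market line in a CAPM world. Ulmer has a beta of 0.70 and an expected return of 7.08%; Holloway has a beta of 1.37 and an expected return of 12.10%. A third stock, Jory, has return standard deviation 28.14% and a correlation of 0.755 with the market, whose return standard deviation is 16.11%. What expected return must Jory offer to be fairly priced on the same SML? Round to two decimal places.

11.72%

MRP = (12.10% − 7.08%) / (1.37 − 0.70) = 7.4925%
R_f = 7.08% − 0.70 × 7.4925% = 1.8353%
β_Jory = ρ·σ_i/σ_m = 0.755 × 28.14 / 16.11 = 1.3188
E(R_Jory) = R_f + β × MRP = 1.8353% + 1.3188 × 7.4925% = 11.72%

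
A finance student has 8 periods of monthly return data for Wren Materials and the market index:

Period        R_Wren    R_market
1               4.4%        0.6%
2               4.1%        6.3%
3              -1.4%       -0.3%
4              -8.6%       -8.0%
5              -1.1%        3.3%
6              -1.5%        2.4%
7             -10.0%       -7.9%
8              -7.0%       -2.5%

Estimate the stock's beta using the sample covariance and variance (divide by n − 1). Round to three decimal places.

Mean R_i = (4.4 + 4.1 − 1.4 − 8.6 − 1.1 − 1.5 − 10.0 − 7.0) / 8 = -2.6375%
Mean R_m = (0.6 + 6.3 − 0.3 − 8.0 + 3.3 + 2.4 − 7.9 − 2.5) / 8 = -0.7625%
Σ(R_i − R̄_i)(R_m − R̄_m) = 170.8713  ⇒  Cov = 170.8713 / 7 = 24.4102
Σ(R_m − R̄_m)² = 184.7988  ⇒  Var(R_m) = 184.7988 / 7 = 26.3998
β = Cov / Var(R_m) = 24.4102 / 26.3998 = 0.9246

0.925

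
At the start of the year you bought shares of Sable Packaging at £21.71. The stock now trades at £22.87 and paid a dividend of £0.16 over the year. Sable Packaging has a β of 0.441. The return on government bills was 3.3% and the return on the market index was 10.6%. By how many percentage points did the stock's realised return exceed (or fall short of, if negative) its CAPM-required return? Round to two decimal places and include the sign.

-0.44%

Realised HPR = (P1 + D1 − P0) / P0 = (22.87 + 0.16 − 21.71) / 21.71 = 1.32 / 21.71 = 6.0801%
MRP = 10.6% − 3.3% = 7.30%
CAPM required = R_f + β·MRP = 3.3% + 0.441 × 7.3% = 6.5193%
α = realised − required = 6.0801% − 6.5193% = -0.44%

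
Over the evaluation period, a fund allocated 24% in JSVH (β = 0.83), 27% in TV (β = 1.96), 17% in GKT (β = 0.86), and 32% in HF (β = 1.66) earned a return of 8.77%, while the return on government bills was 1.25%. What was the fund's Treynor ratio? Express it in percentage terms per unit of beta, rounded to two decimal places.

β_P = 0.24×0.83 + 0.27×1.96 + 0.17×0.86 + 0.32×1.66 = 1.4058
Treynor = (R_P − R_f) / β_P = (8.77% − 1.25%) / 1.4058 = 7.52% / 1.4058 = 5.35%

5.35%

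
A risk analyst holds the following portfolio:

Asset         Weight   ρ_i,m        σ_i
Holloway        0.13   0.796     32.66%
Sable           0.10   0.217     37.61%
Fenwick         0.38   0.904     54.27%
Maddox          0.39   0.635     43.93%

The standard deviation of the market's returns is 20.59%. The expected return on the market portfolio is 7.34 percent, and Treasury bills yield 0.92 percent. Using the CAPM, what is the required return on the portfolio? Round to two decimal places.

11.43%

β_Holloway = 0.796 × 32.66% / 20.59% = 1.2626
β_Sable = 0.217 × 37.61% / 20.59% = 0.3964
β_Fenwick = 0.904 × 54.27% / 20.59% = 2.3827
β_Maddox = 0.635 × 43.93% / 20.59% = 1.3548
β_P = Σ w_i β_i = 0.13×1.2626 + 0.10×0.3964 + 0.38×2.3827 + 0.39×1.3548 = 1.6376
MRP = 7.34% − 0.92% = 6.42%
E(R_P) = R_f + β_P × MRP = 0.92% + 1.6376 × 6.42% = 11.43%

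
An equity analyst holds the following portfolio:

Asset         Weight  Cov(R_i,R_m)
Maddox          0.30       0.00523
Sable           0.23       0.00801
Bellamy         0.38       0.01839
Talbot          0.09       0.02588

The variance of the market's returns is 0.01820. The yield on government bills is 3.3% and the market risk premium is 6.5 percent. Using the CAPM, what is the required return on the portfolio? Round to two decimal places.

7.85%

β_Maddox = 0.00523 / 0.01820 = 0.2874
β_Sable = 0.00801 / 0.01820 = 0.4401
β_Bellamy = 0.01839 / 0.01820 = 1.0104
β_Talbot = 0.02588 / 0.01820 = 1.4220
β_P = Σ w_i β_i = 0.30×0.2874 + 0.23×0.4401 + 0.38×1.0104 + 0.09×1.4220 = 0.6994
E(R_P) = R_f + β_P × MRP = 3.3% + 0.6994 × 6.5% = 7.85%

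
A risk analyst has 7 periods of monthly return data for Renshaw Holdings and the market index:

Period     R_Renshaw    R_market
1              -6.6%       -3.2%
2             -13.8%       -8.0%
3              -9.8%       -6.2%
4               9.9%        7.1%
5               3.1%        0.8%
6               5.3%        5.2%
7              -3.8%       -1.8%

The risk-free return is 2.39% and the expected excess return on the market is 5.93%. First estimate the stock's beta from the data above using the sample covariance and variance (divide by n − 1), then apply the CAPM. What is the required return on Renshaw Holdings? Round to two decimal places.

Mean R_i = (-6.6 − 13.8 − 9.8 + 9.9 + 3.1 + 5.3 − 3.8) / 7 = -2.2429%
Mean R_m = (-3.2 − 8.0 − 6.2 + 7.1 + 0.8 + 5.2 − 1.8) / 7 = -0.8714%
Σ(R_i − R̄_i)(R_m − R̄_m) = 285.7686  ⇒  Cov = 285.7686 / 6 = 47.6281
Σ(R_m − R̄_m)² = 188.6943  ⇒  Var(R_m) = 188.6943 / 6 = 31.4491
β = Cov / Var(R_m) = 47.6281 / 31.4491 = 1.5145
E(R) = R_f + β × MRP = 2.39% + 1.5145 × 5.93% = 11.37%

11.37%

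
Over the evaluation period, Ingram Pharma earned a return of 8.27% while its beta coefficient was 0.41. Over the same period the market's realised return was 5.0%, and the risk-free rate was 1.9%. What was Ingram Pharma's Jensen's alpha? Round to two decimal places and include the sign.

Market excess return = 5.0% − 1.9% = 3.10%
CAPM benchmark = R_f + β(R_m − R_f) = 1.9% + 0.41 × 3.1% = 3.1710%
α = actual − benchmark = 8.27% − 3.1710% = +5.10%

+5.10%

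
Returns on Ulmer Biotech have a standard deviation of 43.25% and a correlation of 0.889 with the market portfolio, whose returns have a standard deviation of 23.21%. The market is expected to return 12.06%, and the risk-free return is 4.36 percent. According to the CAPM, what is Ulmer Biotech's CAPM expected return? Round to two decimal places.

17.12%

β = ρ × σ_i / σ_m = 0.889 × 43.25% / 23.21% = 1.6566
MRP = 12.06% − 4.36% = 7.70%
E(R) = 4.36% + 1.6566 × 7.70% = 17.12%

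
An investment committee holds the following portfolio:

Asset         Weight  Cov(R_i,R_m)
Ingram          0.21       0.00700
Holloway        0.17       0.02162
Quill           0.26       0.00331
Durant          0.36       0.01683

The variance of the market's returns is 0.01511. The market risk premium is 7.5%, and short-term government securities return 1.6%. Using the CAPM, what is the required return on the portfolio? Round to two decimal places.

β_Ingram = 0.00700 / 0.01511 = 0.4633
β_Holloway = 0.02162 / 0.01511 = 1.4308
β_Quill = 0.00331 / 0.01511 = 0.2191
β_Durant = 0.01683 / 0.01511 = 1.1138
β_P = Σ w_i β_i = 0.21×0.4633 + 0.17×1.4308 + 0.26×0.2191 + 0.36×1.1138 = 0.7985
E(R_P) = R_f + β_P × MRP = 1.6% + 0.7985 × 7.5% = 7.59%

7.59%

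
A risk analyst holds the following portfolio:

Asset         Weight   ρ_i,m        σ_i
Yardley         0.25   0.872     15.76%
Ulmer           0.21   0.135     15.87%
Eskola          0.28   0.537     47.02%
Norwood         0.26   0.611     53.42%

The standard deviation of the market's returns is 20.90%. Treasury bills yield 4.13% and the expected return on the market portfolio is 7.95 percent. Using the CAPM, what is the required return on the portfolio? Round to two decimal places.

7.68%

β_Yardley = 0.872 × 15.76% / 20.90% = 0.6575
β_Ulmer = 0.135 × 15.87% / 20.90% = 0.1025
β_Eskola = 0.537 × 47.02% / 20.90% = 1.2081
β_Norwood = 0.611 × 53.42% / 20.90% = 1.5617
β_P = Σ w_i β_i = 0.25×0.6575 + 0.21×0.1025 + 0.28×1.2081 + 0.26×1.5617 = 0.9302
MRP = 7.95% − 4.13% = 3.82%
E(R_P) = R_f + β_P × MRP = 4.13% + 0.9302 × 3.82% = 7.68%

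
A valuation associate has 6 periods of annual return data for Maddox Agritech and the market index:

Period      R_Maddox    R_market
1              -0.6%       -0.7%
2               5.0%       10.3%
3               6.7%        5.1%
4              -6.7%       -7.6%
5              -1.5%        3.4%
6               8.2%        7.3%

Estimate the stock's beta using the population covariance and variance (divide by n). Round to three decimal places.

Mean R_i = (-0.6 + 5.0 + 6.7 − 6.7 − 1.5 + 8.2) / 6 = 1.8500%
Mean R_m = (-0.7 + 10.3 + 5.1 − 7.6 + 3.4 + 7.3) / 6 = 2.9667%
Σ(R_i − R̄_i)(R_m − R̄_m) = 158.8400  ⇒  Cov = 158.8400 / 6 = 26.4733
Σ(R_m − R̄_m)² = 202.3933  ⇒  Var(R_m) = 202.3933 / 6 = 33.7322
β = Cov / Var(R_m) = 26.4733 / 33.7322 = 0.7848

0.785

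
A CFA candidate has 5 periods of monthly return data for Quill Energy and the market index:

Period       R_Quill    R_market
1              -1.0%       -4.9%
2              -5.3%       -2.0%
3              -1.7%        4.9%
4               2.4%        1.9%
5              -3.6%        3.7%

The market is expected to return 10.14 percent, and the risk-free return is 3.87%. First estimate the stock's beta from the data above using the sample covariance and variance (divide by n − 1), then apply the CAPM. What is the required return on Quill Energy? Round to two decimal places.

Mean R_i = (-1.0 − 5.3 − 1.7 + 2.4 − 3.6) / 5 = -1.8400%
Mean R_m = (-4.9 − 2.0 + 4.9 + 1.9 + 3.7) / 5 = 0.7200%
Σ(R_i − R̄_i)(R_m − R̄_m) = 5.0340  ⇒  Cov = 5.0340 / 4 = 1.2585
Σ(R_m − R̄_m)² = 66.7280  ⇒  Var(R_m) = 66.7280 / 4 = 16.6820
β = Cov / Var(R_m) = 1.2585 / 16.6820 = 0.0754
MRP = 10.14% − 3.87% = 6.27%
E(R) = R_f + β × MRP = 3.87% + 0.0754 × 6.27% = 4.34%

4.34%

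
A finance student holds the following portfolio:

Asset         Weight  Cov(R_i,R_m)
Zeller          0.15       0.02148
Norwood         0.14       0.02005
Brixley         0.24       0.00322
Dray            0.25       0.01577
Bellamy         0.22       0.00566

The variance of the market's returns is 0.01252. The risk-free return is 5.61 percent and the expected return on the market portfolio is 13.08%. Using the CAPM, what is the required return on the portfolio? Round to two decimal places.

12.76%

β_Zeller = 0.02148 / 0.01252 = 1.7157
β_Norwood = 0.02005 / 0.01252 = 1.6014
β_Brixley = 0.00322 / 0.01252 = 0.2572
β_Dray = 0.01577 / 0.01252 = 1.2596
β_Bellamy = 0.00566 / 0.01252 = 0.4521
β_P = Σ w_i β_i = 0.15×1.7157 + 0.14×1.6014 + 0.24×0.2572 + 0.25×1.2596 + 0.22×0.4521 = 0.9576
MRP = 13.08% − 5.61% = 7.47%
E(R_P) = R_f + β_P × MRP = 5.61% + 0.9576 × 7.47% = 12.76%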